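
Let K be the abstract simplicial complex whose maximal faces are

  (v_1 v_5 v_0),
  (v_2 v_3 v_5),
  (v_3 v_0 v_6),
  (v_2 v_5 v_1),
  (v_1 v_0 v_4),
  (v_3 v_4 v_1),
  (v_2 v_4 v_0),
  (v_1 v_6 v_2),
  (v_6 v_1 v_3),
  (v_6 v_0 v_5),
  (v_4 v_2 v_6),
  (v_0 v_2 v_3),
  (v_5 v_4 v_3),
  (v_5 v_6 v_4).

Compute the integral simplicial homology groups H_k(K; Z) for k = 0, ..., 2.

We work with the vertex ordering v_0 < v_1 < v_2 < v_3 < v_4 < v_5 < v_6. The simplices of K, each written with vertices in increasing order, are:

  0-simplices (7): [v_0], [v_1], [v_2], [v_3], [v_4], [v_5], [v_6]
  1-simplices (21): (21 of them)
  2-simplices (14): (14 of them)

giving chain groups C_0 ≅ Z^7, C_1 ≅ Z^21, C_2 ≅ Z^14.

∂_1: C_1 → C_0 maps an edge to its endpoints' difference, ∂[p,q] = q − p. For instance
  ∂[v_1,v_2] = [v_2] − [v_1].
The 7×21 boundary matrix has rank 6 and Smith normal form diag(1,1,1,1,1,1).

Boundary ∂_2: C_2 → C_1 acts by ∂[p,q,r] = [q,r] − [p,r] + [p,q]. For instance
  ∂[v_0,v_2,v_3] = [v_2,v_3] − [v_0,v_3] + [v_0,v_2],
  ∂[v_1,v_2,v_5] = [v_2,v_5] − [v_1,v_5] + [v_1,v_2].
As a 21×14 matrix over Z this has rank 13, with invariant factors (1,1,1,1,1,1,1,1,1,1,1,1,1).

Reading off H_k = ker ∂_k / im ∂_{k+1}:

  H_0: rank C_0 − rank ∂_1 = 7 − 6 = 1, and the invariant factors of ∂_1 are all 1, so H_0 ≅ Z.
  H_1: rank ker ∂_1 − rank ∂_2 = (21 − 6) − 13 = 2, and the invariant factors of ∂_2 are all 1, so H_1 ≅ Z^2.
  H_2: rank ker ∂_2 − rank ∂_3 = (14 − 13) − 0 = 1, and there is no ∂_3, so H_2 ≅ Z.

(K is a triangulation of the torus T^2.)

H_0 = Z,  H_1 = Z^2,  H_2 = Z.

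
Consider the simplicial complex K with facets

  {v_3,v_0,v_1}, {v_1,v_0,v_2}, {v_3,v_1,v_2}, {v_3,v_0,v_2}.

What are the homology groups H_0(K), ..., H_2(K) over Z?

K has 4 vertices, 6 edges, 4 triangles.
rank ∂_0 = 0, rank ∂_1 = 3 ⇒ b_0 = 4 − 0 − 3 = 1; all invariant factors of ∂_1 are 1 so no torsion. So H_0 = Z.
rank ∂_1 = 3, rank ∂_2 = 3 ⇒ b_1 = 6 − 3 − 3 = 0; all invariant factors of ∂_2 are 1 so no torsion. So H_1 = 0.
rank ∂_2 = 3, rank ∂_3 = 0 ⇒ b_2 = 4 − 3 − 0 = 1. So H_2 = Z.

H_0 = Z,  H_1 = 0,  H_2 = Z.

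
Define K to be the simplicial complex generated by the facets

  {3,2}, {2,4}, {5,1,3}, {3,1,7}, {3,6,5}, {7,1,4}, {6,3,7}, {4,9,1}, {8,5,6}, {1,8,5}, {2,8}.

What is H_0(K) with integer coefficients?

K has 9 vertices, 18 edges, 8 triangles.
rank ∂_0 = 0, rank ∂_1 = 8 ⇒ b_0 = 9 − 0 − 8 = 1; all invariant factors of ∂_1 are 1 so no torsion. So H_0 = Z.

H_0 ≅ Z.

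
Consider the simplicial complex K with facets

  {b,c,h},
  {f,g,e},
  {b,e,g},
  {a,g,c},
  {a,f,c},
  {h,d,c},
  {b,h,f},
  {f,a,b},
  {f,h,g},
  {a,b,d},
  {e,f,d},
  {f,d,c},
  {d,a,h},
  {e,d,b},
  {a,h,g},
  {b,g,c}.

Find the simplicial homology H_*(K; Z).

H_0 ≅ Z,  H_1 ≅ Z^2,  H_2 ≅ Z.

Take the total order a < b < c < d < e < f < g < h on the vertex set. Then K (dimension 2) consists of the simplices:

  0-simplices (8): a, b, c, d, e, f, g, h
  1-simplices (24): ab, ac, ad, af, ag, ah, bc, bd, be, bf, bg, bh, cd, cf, cg, ch, de, df, dh, ef, eg, fg, fh, gh
  2-simplices (16): abd, abf, acf, acg, adh, agh, bcg, bch, bde, beg, bfh, cdf, cdh, def, efg, fgh

Hence C_0 ≅ Z^8, C_1 ≅ Z^24, C_2 ≅ Z^16.

The boundary map ∂_1: C_1 → C_0 sends each edge [p,q] (with p < q) to q − p.
As a 8×24 matrix over Z this has rank 7, with invariant factors (1,1,1,1,1,1,1).

∂_2: C_2 → C_1 maps a triangle to the signed sum of its edges. For instance
  ∂bde = de − be + bd,
  ∂acg = cg − ag + ac.
The 24×16 boundary matrix has rank 15 and Smith normal form diag(1,1,1,1,1,1,1,1,1,1,1,1,1,1,1).

Now H_k = ker ∂_k / im ∂_{k+1}, so:

  H_0: rank C_0 − rank ∂_1 = 8 − 7 = 1, and the invariant factors of ∂_1 are all 1, so H_0 = Z.
  H_1: rank ker ∂_1 − rank ∂_2 = (24 − 7) − 15 = 2, and the invariant factors of ∂_2 are all 1, so H_1 = Z^2.
  H_2: rank ker ∂_2 − rank ∂_3 = (16 − 15) − 0 = 1, and there is no ∂_3, so H_2 = Z.

As a check, the Euler characteristic is 8 − 24 + 16 = 0, which agrees with 1 − 2 + 1 = 0.
(K is a triangulation of the torus T^2.)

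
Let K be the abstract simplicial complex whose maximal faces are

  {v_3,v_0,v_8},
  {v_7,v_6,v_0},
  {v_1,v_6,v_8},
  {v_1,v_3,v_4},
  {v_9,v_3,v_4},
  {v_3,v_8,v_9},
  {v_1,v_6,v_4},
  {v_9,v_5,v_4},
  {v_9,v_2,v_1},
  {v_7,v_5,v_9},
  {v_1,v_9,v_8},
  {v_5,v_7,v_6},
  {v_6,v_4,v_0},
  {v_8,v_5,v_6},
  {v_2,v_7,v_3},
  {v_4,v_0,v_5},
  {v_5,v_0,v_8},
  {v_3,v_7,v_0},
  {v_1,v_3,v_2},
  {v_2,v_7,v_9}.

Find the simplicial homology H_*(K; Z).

H_0 = Z,  H_1 = Z ⊕ Z_2,  H_2 = 0.

K has 10 vertices, 30 edges, 20 triangles.
rank ∂_0 = 0, rank ∂_1 = 9 ⇒ b_0 = 10 − 0 − 9 = 1; all invariant factors of ∂_1 are 1 so no torsion. So H_0 = Z.
rank ∂_1 = 9, rank ∂_2 = 20 ⇒ b_1 = 30 − 9 − 20 = 1; ∂_2 has invariant factor(s) [2] giving torsion. So H_1 = Z ⊕ Z_2.
rank ∂_2 = 20, rank ∂_3 = 0 ⇒ b_2 = 20 − 20 − 0 = 0. So H_2 = 0.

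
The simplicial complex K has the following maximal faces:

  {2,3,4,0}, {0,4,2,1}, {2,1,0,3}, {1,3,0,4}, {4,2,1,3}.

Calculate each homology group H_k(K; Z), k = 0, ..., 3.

Take the total order 0 < 1 < 2 < 3 < 4 on the vertex set. Then K (dimension 3) consists of the simplices:

  0-simplices (5): [0], [1], [2], [3], [4]
  1-simplices (10): [0,1], [0,2], [0,3], [0,4], [1,2], [1,3], [1,4], [2,3], [2,4], [3,4]
  2-simplices (10): [0,1,2], [0,1,3], [0,1,4], [0,2,3], [0,2,4], [0,3,4], [1,2,3], [1,2,4], [1,3,4], [2,3,4]
  3-simplices (5): [0,1,2,3], [0,1,2,4], [0,1,3,4], [0,2,3,4], [1,2,3,4]

Hence C_0 ≅ Z^5, C_1 ≅ Z^10, C_2 ≅ Z^10, C_3 ≅ Z^5.

Boundary ∂_1: C_1 → C_0 is given by ∂[p,q] = [q] − [p]. For instance
  ∂[3,4] = [4] − [3].
This gives a 5×10 integer matrix of rank 4; reducing to Smith normal form yields diagonal entries (1,1,1,1).

The boundary map ∂_2: C_2 → C_1 sends each 2-simplex [p,q,r] to [q,r] − [p,r] + [p,q]. For instance
  ∂[0,3,4] = [3,4] − [0,4] + [0,3],
  ∂[0,1,4] = [1,4] − [0,4] + [0,1].
The resulting 10×10 matrix has rank 6, and its Smith normal form has invariant factors (1,1,1,1,1,1).

Boundary ∂_3: C_3 → C_2 sends each 3-simplex σ to the alternating sum Σ_i (−1)^i (σ with its i-th vertex removed). For instance
  ∂[0,2,3,4] = [2,3,4] − [0,3,4] + [0,2,4] − [0,2,3],
  ∂[1,2,3,4] = [2,3,4] − [1,3,4] + [1,2,4] − [1,2,3].
As a 10×5 matrix over Z this has rank 4, with invariant factors (1,1,1,1).

Now H_k = ker ∂_k / im ∂_{k+1}, so:

  H_0: rank C_0 − rank ∂_1 = 5 − 4 = 1, and the invariant factors of ∂_1 are all 1, so H_0 ≅ Z.
  H_1: rank ker ∂_1 − rank ∂_2 = (10 − 4) − 6 = 0, and the invariant factors of ∂_2 are all 1, so H_1 ≅ 0.
  H_2: rank ker ∂_2 − rank ∂_3 = (10 − 6) − 4 = 0, and the invariant factors of ∂_3 are all 1, so H_2 ≅ 0.
  H_3: rank ker ∂_3 − rank ∂_4 = (5 − 4) − 0 = 1, and there is no ∂_4, so H_3 ≅ Z.

(K is a triangulation of the 3-sphere S^3.)

H_0 = Z,  H_1 = 0,  H_2 = 0,  H_3 = Z.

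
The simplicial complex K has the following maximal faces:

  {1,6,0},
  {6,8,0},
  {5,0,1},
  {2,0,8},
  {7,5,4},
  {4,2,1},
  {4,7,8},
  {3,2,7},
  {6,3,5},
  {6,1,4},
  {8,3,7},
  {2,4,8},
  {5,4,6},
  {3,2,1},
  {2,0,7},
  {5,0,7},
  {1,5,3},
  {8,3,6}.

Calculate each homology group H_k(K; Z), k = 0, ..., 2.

H_0 = Z,  H_1 = Z ⊕ Z_2,  H_2 = 0.

Order the vertices as 0 < 1 < 2 < 3 < 4 < 5 < 6 < 7 < 8. Listing each simplex with vertices in this order, K has dimension 2 with simplices:

  0-simplices (9): [0], [1], [2], [3], [4], [5], [6], [7], [8]
  1-simplices (27): (27 of them)
  2-simplices (18): [0,1,5], [0,1,6], [0,2,7], [0,2,8], [0,5,7], [0,6,8], [1,2,3], [1,2,4], [1,3,5], [1,4,6], [2,3,7], [2,4,8], [3,5,6], [3,6,8], [3,7,8], [4,5,6], [4,5,7], [4,7,8]

giving chain groups C_0 ≅ Z^9, C_1 ≅ Z^27, C_2 ≅ Z^18.

∂_1: C_1 → C_0 maps an edge to its endpoints' difference, ∂[p,q] = q − p.
This gives a 9×27 integer matrix of rank 8; reducing to Smith normal form yields diagonal entries (1,1,1,1,1,1,1,1).

Boundary ∂_2: C_2 → C_1 sends each 2-simplex [p,q,r] to [q,r] − [p,r] + [p,q]. For instance
  ∂[0,2,8] = [2,8] − [0,8] + [0,2],
  ∂[2,4,8] = [4,8] − [2,8] + [2,4].
This gives a 27×18 integer matrix of rank 18; reducing to Smith normal form yields diagonal entries (1,1,1,1,1,1,1,1,1,1,1,1,1,1,1,1,1,2).

Computing H_k = (kernel of ∂_k) / (image of ∂_{k+1}):

  H_0: rank C_0 − rank ∂_1 = 9 − 8 = 1, and the invariant factors of ∂_1 are all 1, so H_0 ≅ Z.
  H_1: rank ker ∂_1 − rank ∂_2 = (27 − 8) − 18 = 1, and ∂_2 has invariant factor 2 > 1, so H_1 ≅ Z ⊕ Z_2.
  H_2: rank ker ∂_2 − rank ∂_3 = (18 − 18) − 0 = 0, and there is no ∂_3, so H_2 ≅ 0.

As a check, the Euler characteristic is 9 − 27 + 18 = 0, which agrees with 1 − 1 + 0 = 0.
(K is a triangulation of the Klein bottle.)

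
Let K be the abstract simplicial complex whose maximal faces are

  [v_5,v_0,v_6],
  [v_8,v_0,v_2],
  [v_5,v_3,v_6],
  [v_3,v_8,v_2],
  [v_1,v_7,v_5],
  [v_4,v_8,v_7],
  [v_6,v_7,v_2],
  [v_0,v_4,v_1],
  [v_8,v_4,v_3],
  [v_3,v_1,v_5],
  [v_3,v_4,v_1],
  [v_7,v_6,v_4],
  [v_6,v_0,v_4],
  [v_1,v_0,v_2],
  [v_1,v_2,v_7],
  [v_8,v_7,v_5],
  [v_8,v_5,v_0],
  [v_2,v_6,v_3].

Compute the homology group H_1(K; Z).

H_1 ≅ Z^2.

Fix the vertex order v_0 < v_1 < v_2 < v_3 < v_4 < v_5 < v_6 < v_7 < v_8 and write every simplex with vertices in increasing order. Then dim K = 2 and the simplices of K are:

  0-simplices (9): [v_0], [v_1], [v_2], [v_3], [v_4], [v_5], [v_6], [v_7], [v_8]
  1-simplices (27): (27 of them)
  2-simplices (18): (18 of them)

Hence C_0 ≅ Z^9, C_1 ≅ Z^27, C_2 ≅ Z^18.

∂_1: C_1 → C_0 maps an edge to its endpoints' difference, ∂[p,q] = q − p.
This gives a 9×27 integer matrix of rank 8; reducing to Smith normal form yields diagonal entries (1,1,1,1,1,1,1,1).

Boundary ∂_2: C_2 → C_1 sends each 2-simplex [p,q,r] to [q,r] − [p,r] + [p,q]. For instance
  ∂[v_4,v_7,v_8] = [v_7,v_8] − [v_4,v_8] + [v_4,v_7],
  ∂[v_0,v_2,v_8] = [v_2,v_8] − [v_0,v_8] + [v_0,v_2].
The 27×18 boundary matrix has rank 17 and Smith normal form diag(1,1,1,1,1,1,1,1,1,1,1,1,1,1,1,1,1).

Computing H_k = (kernel of ∂_k) / (image of ∂_{k+1}):

  H_1: rank ker ∂_1 − rank ∂_2 = (27 − 8) − 17 = 2, and the invariant factors of ∂_2 are all 1, so H_1 = Z^2.

(K is a triangulation of the torus T^2.)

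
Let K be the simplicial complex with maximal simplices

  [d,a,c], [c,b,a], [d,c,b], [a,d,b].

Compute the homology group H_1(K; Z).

H_1 ≅ 0.

Order the vertices as a < b < c < d. Listing each simplex with vertices in this order, K has dimension 2 with simplices:

  0-simplices (4): a, b, c, d
  1-simplices (6): ab, ac, ad, bc, bd, cd
  2-simplices (4): abc, abd, acd, bcd

Hence C_0 ≅ Z^4, C_1 ≅ Z^6, C_2 ≅ Z^4.

∂_1: C_1 → C_0 maps an edge to its endpoints' difference, ∂[p,q] = q − p.
This gives a 4×6 integer matrix of rank 3; reducing to Smith normal form yields diagonal entries (1,1,1).

The boundary map ∂_2: C_2 → C_1 sends each 2-simplex [p,q,r] to [q,r] − [p,r] + [p,q]. For instance
  ∂abd = bd − ad + ab,
  ∂abc = bc − ac + ab.
The 6×4 boundary matrix has rank 3 and Smith normal form diag(1,1,1).

Reading off H_k = ker ∂_k / im ∂_{k+1}:

  H_1: rank ker ∂_1 − rank ∂_2 = (6 − 3) − 3 = 0, and the invariant factors of ∂_2 are all 1, so H_1 = 0.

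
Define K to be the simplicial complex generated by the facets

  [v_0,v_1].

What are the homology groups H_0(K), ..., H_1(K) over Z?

H_0 = Z,  H_1 = 0.

We work with the vertex ordering v_0 < v_1. The simplices of K, each written with vertices in increasing order, are:

  0-simplices (2): [v_0], [v_1]
  1-simplices (1): [v_0,v_1]

so the chain groups are C_0 ≅ Z^2, C_1 ≅ Z^1.

The boundary map ∂_1: C_1 → C_0 maps an edge to its endpoints' difference, ∂[p,q] = q − p. For instance
  ∂[v_0,v_1] = [v_1] − [v_0].
The 2×1 boundary matrix has rank 1 and Smith normal form diag(1).

Reading off H_k = ker ∂_k / im ∂_{k+1}:

  H_0: rank C_0 − rank ∂_1 = 2 − 1 = 1, and the invariant factors of ∂_1 are all 1, so H_0 ≅ Z.
  H_1: rank ker ∂_1 − rank ∂_2 = (1 − 1) − 0 = 0, and there is no ∂_2, so H_1 ≅ 0.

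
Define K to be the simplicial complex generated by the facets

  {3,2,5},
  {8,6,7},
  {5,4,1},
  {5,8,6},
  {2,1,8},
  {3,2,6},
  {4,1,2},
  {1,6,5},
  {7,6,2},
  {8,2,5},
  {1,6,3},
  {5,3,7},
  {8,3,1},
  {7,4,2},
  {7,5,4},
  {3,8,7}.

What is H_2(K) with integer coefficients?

H_2 ≅ Z.

Take the total order 1 < 2 < 3 < 4 < 5 < 6 < 7 < 8 on the vertex set. Then K (dimension 2) consists of the simplices:

  0-simplices (8): [1], [2], [3], [4], [5], [6], [7], [8]
  1-simplices (24): (24 of them)
  2-simplices (16): [1,2,4], [1,2,8], [1,3,6], [1,3,8], [1,4,5], [1,5,6], [2,3,5], [2,3,6], [2,4,7], [2,5,8], [2,6,7], [3,5,7], [3,7,8], [4,5,7], [5,6,8], [6,7,8]

giving chain groups C_0 ≅ Z^8, C_1 ≅ Z^24, C_2 ≅ Z^16.

The boundary map ∂_1: C_1 → C_0 maps an edge to its endpoints' difference, ∂[p,q] = q − p. For instance
  ∂[2,8] = [8] − [2].
As a 8×24 matrix over Z this has rank 7, with invariant factors (1,1,1,1,1,1,1).

The boundary map ∂_2: C_2 → C_1 sends each 2-simplex [p,q,r] to [q,r] − [p,r] + [p,q]. For instance
  ∂[1,2,4] = [2,4] − [1,4] + [1,2],
  ∂[1,3,6] = [3,6] − [1,6] + [1,3].
The resulting 24×16 matrix has rank 15, and its Smith normal form has invariant factors (1,1,1,1,1,1,1,1,1,1,1,1,1,1,1).

Now H_k = ker ∂_k / im ∂_{k+1}, so:

  H_2: rank ker ∂_2 − rank ∂_3 = (16 − 15) − 0 = 1, and there is no ∂_3, so H_2 ≅ Z.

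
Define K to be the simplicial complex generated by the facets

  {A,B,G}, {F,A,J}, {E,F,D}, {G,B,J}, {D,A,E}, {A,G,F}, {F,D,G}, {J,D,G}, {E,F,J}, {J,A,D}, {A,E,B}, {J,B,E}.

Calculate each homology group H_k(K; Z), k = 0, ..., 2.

H_0 ≅ Z,  H_1 ≅ Z/2,  H_2 = 0.

Order the vertices as A < B < D < E < F < G < J. Listing each simplex with vertices in this order, K has dimension 2 with simplices:

  0-simplices (7): A, B, D, E, F, G, J
  1-simplices (18): AB, AD, AE, AF, AG, AJ, BE, BG, BJ, DE, DF, DG, DJ, EF, EJ, FG, FJ, GJ
  2-simplices (12): ABE, ABG, ADE, ADJ, AFG, AFJ, BEJ, BGJ, DEF, DFG, DGJ, EFJ

so the chain groups are C_0 ≅ Z^7, C_1 ≅ Z^18, C_2 ≅ Z^12.

The boundary map ∂_1: C_1 → C_0 sends each edge [p,q] (with p < q) to q − p. For instance
  ∂AD = D − A.
The 7×18 boundary matrix has rank 6 and Smith normal form diag(1,1,1,1,1,1).

∂_2: C_2 → C_1 sends each 2-simplex [p,q,r] to [q,r] − [p,r] + [p,q]. For instance
  ∂EFJ = FJ − EJ + EF,
  ∂ADE = DE − AE + AD.
The 18×12 boundary matrix has rank 12 and Smith normal form diag(1,1,1,1,1,1,1,1,1,1,1,2).

From H_k ≅ ker(∂_k) / im(∂_{k+1}) we obtain:

  H_0: rank C_0 − rank ∂_1 = 7 − 6 = 1, and the invariant factors of ∂_1 are all 1, so H_0 = Z.
  H_1: rank ker ∂_1 − rank ∂_2 = (18 − 6) − 12 = 0, and ∂_2 has invariant factor 2 > 1, so H_1 = Z/2.
  H_2: rank ker ∂_2 − rank ∂_3 = (12 − 12) − 0 = 0, and there is no ∂_3, so H_2 = 0.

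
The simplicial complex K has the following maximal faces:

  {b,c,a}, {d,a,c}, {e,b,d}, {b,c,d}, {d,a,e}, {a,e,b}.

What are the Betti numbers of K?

b_0 = 1, b_1 = 0, b_2 = 1.

We work with the vertex ordering a < b < c < d < e. The simplices of K, each written with vertices in increasing order, are:

  0-simplices (5): a, b, c, d, e
  1-simplices (9): ab, ac, ad, ae, bc, bd, be, cd, de
  2-simplices (6): abc, abe, acd, ade, bcd, bde

Hence C_0 ≅ Z^5, C_1 ≅ Z^9, C_2 ≅ Z^6.

Boundary ∂_1: C_1 → C_0 is given by ∂[p,q] = [q] − [p]. For instance
  ∂ab = b − a.
As a 5×9 matrix over Z this has rank 4, with invariant factors (1,1,1,1).

Boundary ∂_2: C_2 → C_1 acts by ∂[p,q,r] = [q,r] − [p,r] + [p,q]. For instance
  ∂ade = de − ae + ad,
  ∂abc = bc − ac + ab.
As a 9×6 matrix over Z this has rank 5, with invariant factors (1,1,1,1,1).

Reading off H_k = ker ∂_k / im ∂_{k+1}:

  H_0: rank C_0 − rank ∂_1 = 5 − 4 = 1, and the invariant factors of ∂_1 are all 1, so H_0 = Z.
  H_1: rank ker ∂_1 − rank ∂_2 = (9 − 4) − 5 = 0, and the invariant factors of ∂_2 are all 1, so H_1 = 0.
  H_2: rank ker ∂_2 − rank ∂_3 = (6 − 5) − 0 = 1, and there is no ∂_3, so H_2 = Z.

As a check, the Euler characteristic is 5 − 9 + 6 = 2, which agrees with 1 − 0 + 1 = 2.

Hence the Betti numbers are b_0 = 1, b_1 = 0, b_2 = 1.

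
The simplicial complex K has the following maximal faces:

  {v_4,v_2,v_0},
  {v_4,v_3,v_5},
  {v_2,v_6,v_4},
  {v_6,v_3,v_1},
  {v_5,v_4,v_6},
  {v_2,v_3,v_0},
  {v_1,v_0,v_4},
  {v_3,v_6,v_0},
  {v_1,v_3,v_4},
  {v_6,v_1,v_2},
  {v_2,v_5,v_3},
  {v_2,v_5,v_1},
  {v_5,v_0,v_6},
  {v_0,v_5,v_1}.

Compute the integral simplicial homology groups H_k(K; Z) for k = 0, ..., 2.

Take the total order v_0 < v_1 < v_2 < v_3 < v_4 < v_5 < v_6 on the vertex set. Then K (dimension 2) consists of the simplices:

  0-simplices (7): [v_0], [v_1], [v_2], [v_3], [v_4], [v_5], [v_6]
  1-simplices (21): (21 of them)
  2-simplices (14): (14 of them)

Hence C_0 ≅ Z^7, C_1 ≅ Z^21, C_2 ≅ Z^14.

∂_1: C_1 → C_0 maps an edge to its endpoints' difference, ∂[p,q] = q − p. For instance
  ∂[v_3,v_5] = [v_5] − [v_3].
The resulting 7×21 matrix has rank 6, and its Smith normal form has invariant factors (1,1,1,1,1,1).

The boundary map ∂_2: C_2 → C_1 sends each 2-simplex [p,q,r] to [q,r] − [p,r] + [p,q]. For instance
  ∂[v_1,v_2,v_5] = [v_2,v_5] − [v_1,v_5] + [v_1,v_2],
  ∂[v_0,v_2,v_3] = [v_2,v_3] − [v_0,v_3] + [v_0,v_2].
The resulting 21×14 matrix has rank 13, and its Smith normal form has invariant factors (1,1,1,1,1,1,1,1,1,1,1,1,1).

From H_k ≅ ker(∂_k) / im(∂_{k+1}) we obtain:

  H_0: rank C_0 − rank ∂_1 = 7 − 6 = 1, and the invariant factors of ∂_1 are all 1, so H_0 = Z.
  H_1: rank ker ∂_1 − rank ∂_2 = (21 − 6) − 13 = 2, and the invariant factors of ∂_2 are all 1, so H_1 = Z^2.
  H_2: rank ker ∂_2 − rank ∂_3 = (14 − 13) − 0 = 1, and there is no ∂_3, so H_2 = Z.

As a check, the Euler characteristic is 7 − 21 + 14 = 0, which agrees with 1 − 2 + 1 = 0.

H_0 ≅ Z,  H_1 ≅ Z^2,  H_2 ≅ Z.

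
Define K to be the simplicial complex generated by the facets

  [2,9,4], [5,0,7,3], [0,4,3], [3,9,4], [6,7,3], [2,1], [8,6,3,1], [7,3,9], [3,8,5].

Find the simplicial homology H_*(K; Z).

H_0 ≅ Z,  H_1 ≅ Z,  H_2 = 0,  H_3 = 0.

K has 10 vertices, 22 edges, 14 triangles, 2 3-simplices.
rank ∂_0 = 0, rank ∂_1 = 9 ⇒ b_0 = 10 − 0 − 9 = 1; all invariant factors of ∂_1 are 1 so no torsion. So H_0 ≅ Z.
rank ∂_1 = 9, rank ∂_2 = 12 ⇒ b_1 = 22 − 9 − 12 = 1; all invariant factors of ∂_2 are 1 so no torsion. So H_1 ≅ Z.
rank ∂_2 = 12, rank ∂_3 = 2 ⇒ b_2 = 14 − 12 − 2 = 0; all invariant factors of ∂_3 are 1 so no torsion. So H_2 ≅ 0.
rank ∂_3 = 2, rank ∂_4 = 0 ⇒ b_3 = 2 − 2 − 0 = 0. So H_3 ≅ 0.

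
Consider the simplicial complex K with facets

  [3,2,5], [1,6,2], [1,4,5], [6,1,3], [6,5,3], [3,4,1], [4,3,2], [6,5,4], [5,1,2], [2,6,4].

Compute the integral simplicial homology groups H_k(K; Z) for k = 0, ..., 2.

We work with the vertex ordering 1 < 2 < 3 < 4 < 5 < 6. The simplices of K, each written with vertices in increasing order, are:

  0-simplices (6): [1], [2], [3], [4], [5], [6]
  1-simplices (15): [1,2], [1,3], [1,4], [1,5], [1,6], [2,3], [2,4], [2,5], [2,6], [3,4], [3,5], [3,6], [4,5], [4,6], [5,6]
  2-simplices (10): [1,2,5], [1,2,6], [1,3,4], [1,3,6], [1,4,5], [2,3,4], [2,3,5], [2,4,6], [3,5,6], [4,5,6]

giving chain groups C_0 ≅ Z^6, C_1 ≅ Z^15, C_2 ≅ Z^10.

∂_1: C_1 → C_0 maps an edge to its endpoints' difference, ∂[p,q] = q − p.
The resulting 6×15 matrix has rank 5, and its Smith normal form has invariant factors (1,1,1,1,1).

∂_2: C_2 → C_1 maps a triangle to the signed sum of its edges. For instance
  ∂[2,3,5] = [3,5] − [2,5] + [2,3],
  ∂[3,5,6] = [5,6] − [3,6] + [3,5].
As a 15×10 matrix over Z this has rank 10, with invariant factors (1,1,1,1,1,1,1,1,1,2).

Computing H_k = (kernel of ∂_k) / (image of ∂_{k+1}):

  H_0: rank C_0 − rank ∂_1 = 6 − 5 = 1, and the invariant factors of ∂_1 are all 1, so H_0 = Z.
  H_1: rank ker ∂_1 − rank ∂_2 = (15 − 5) − 10 = 0, and ∂_2 has invariant factor 2 > 1, so H_1 = Z/2.
  H_2: rank ker ∂_2 − rank ∂_3 = (10 − 10) − 0 = 0, and there is no ∂_3, so H_2 = 0.

H_0 = Z,  H_1 = Z/2,  H_2 = 0.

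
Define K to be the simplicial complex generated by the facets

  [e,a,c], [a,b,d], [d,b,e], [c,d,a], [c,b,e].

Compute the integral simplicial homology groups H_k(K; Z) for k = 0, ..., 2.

H_0 ≅ Z,  H_1 ≅ Z,  H_2 = 0.

We work with the vertex ordering a < b < c < d < e. The simplices of K, each written with vertices in increasing order, are:

  0-simplices (5): a, b, c, d, e
  1-simplices (10): ab, ac, ad, ae, bc, bd, be, cd, ce, de
  2-simplices (5): abd, acd, ace, bce, bde

Hence C_0 ≅ Z^5, C_1 ≅ Z^10, C_2 ≅ Z^5.

∂_1: C_1 → C_0 sends each edge [p,q] (with p < q) to q − p.
As a 5×10 matrix over Z this has rank 4, with invariant factors (1,1,1,1).

Boundary ∂_2: C_2 → C_1 acts by ∂[p,q,r] = [q,r] − [p,r] + [p,q]. For instance
  ∂acd = cd − ad + ac,
  ∂abd = bd − ad + ab.
The resulting 10×5 matrix has rank 5, and its Smith normal form has invariant factors (1,1,1,1,1).

From H_k ≅ ker(∂_k) / im(∂_{k+1}) we obtain:

  H_0: rank C_0 − rank ∂_1 = 5 − 4 = 1, and the invariant factors of ∂_1 are all 1, so H_0 = Z.
  H_1: rank ker ∂_1 − rank ∂_2 = (10 − 4) − 5 = 1, and the invariant factors of ∂_2 are all 1, so H_1 = Z.
  H_2: rank ker ∂_2 − rank ∂_3 = (5 − 5) − 0 = 0, and there is no ∂_3, so H_2 = 0.

(K is a triangulation of the Möbius band.)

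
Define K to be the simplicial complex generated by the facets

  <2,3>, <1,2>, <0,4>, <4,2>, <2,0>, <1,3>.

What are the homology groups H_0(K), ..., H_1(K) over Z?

We work with the vertex ordering 0 < 1 < 2 < 3 < 4. The simplices of K, each written with vertices in increasing order, are:

  0-simplices (5): [0], [1], [2], [3], [4]
  1-simplices (6): [0,2], [0,4], [1,2], [1,3], [2,3], [2,4]

giving chain groups C_0 ≅ Z^5, C_1 ≅ Z^6.

Boundary ∂_1: C_1 → C_0 is given by ∂[p,q] = [q] − [p]. For instance
  ∂[0,2] = [2] − [0].
As a 5×6 matrix over Z this has rank 4, with invariant factors (1,1,1,1).

Now H_k = ker ∂_k / im ∂_{k+1}, so:

  H_0: rank C_0 − rank ∂_1 = 5 − 4 = 1, and the invariant factors of ∂_1 are all 1, so H_0 = Z.
  H_1: rank ker ∂_1 − rank ∂_2 = (6 − 4) − 0 = 2, and there is no ∂_2, so H_1 = Z^2.

H_0 ≅ Z,  H_1 ≅ Z^2.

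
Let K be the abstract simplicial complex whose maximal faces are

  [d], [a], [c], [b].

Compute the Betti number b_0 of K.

b_0 = 4.

Fix the vertex order a < b < c < d and write every simplex with vertices in increasing order. Then dim K = 0 and the simplices of K are:

  0-simplices (4): a, b, c, d

Hence C_0 ≅ Z^4.

From H_k ≅ ker(∂_k) / im(∂_{k+1}) we obtain:

  H_0: rank C_0 − rank ∂_1 = 4 − 0 = 4, and there is no ∂_1, so H_0 = Z^4.

Hence the Betti numbers are b_0 = 4.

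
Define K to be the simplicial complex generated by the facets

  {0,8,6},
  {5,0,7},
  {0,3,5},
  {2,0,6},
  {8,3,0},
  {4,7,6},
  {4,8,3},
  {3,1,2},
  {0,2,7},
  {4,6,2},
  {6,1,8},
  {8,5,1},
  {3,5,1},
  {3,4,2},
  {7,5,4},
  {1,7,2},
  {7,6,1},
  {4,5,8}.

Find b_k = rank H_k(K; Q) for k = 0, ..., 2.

b_0 = 1, b_1 = 1, b_2 = 0.

Fix the vertex order 0 < 1 < 2 < 3 < 4 < 5 < 6 < 7 < 8 and write every simplex with vertices in increasing order. Then dim K = 2 and the simplices of K are:

  0-simplices (9): [0], [1], [2], [3], [4], [5], [6], [7], [8]
  1-simplices (27): (27 of them)
  2-simplices (18): [0,2,6], [0,2,7], [0,3,5], [0,3,8], [0,5,7], [0,6,8], [1,2,3], [1,2,7], [1,3,5], [1,5,8], [1,6,7], [1,6,8], [2,3,4], [2,4,6], [3,4,8], [4,5,7], [4,5,8], [4,6,7]

Hence C_0 ≅ Z^9, C_1 ≅ Z^27, C_2 ≅ Z^18.

∂_1: C_1 → C_0 sends each edge [p,q] (with p < q) to q − p. For instance
  ∂[0,5] = [5] − [0].
The resulting 9×27 matrix has rank 8, and its Smith normal form has invariant factors (1,1,1,1,1,1,1,1).

∂_2: C_2 → C_1 maps a triangle to the signed sum of its edges. For instance
  ∂[0,6,8] = [6,8] − [0,8] + [0,6],
  ∂[1,6,7] = [6,7] − [1,7] + [1,6].
The resulting 27×18 matrix has rank 18, and its Smith normal form has invariant factors (1,1,1,1,1,1,1,1,1,1,1,1,1,1,1,1,1,2).

Now H_k = ker ∂_k / im ∂_{k+1}, so:

  H_0: rank C_0 − rank ∂_1 = 9 − 8 = 1, and the invariant factors of ∂_1 are all 1, so H_0 = Z.
  H_1: rank ker ∂_1 − rank ∂_2 = (27 − 8) − 18 = 1, and ∂_2 has invariant factor 2 > 1, so H_1 = Z ⊕ Z_2.
  H_2: rank ker ∂_2 − rank ∂_3 = (18 − 18) − 0 = 0, and there is no ∂_3, so H_2 = 0.

As a check, the Euler characteristic is 9 − 27 + 18 = 0, which agrees with 1 − 1 + 0 = 0.
(K is a triangulation of the Klein bottle.)

Hence the Betti numbers are b_0 = 1, b_1 = 1, b_2 = 0.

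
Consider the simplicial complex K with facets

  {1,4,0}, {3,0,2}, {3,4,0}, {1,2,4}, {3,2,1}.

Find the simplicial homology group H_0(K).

H_0 ≅ Z.

Fix the vertex order 0 < 1 < 2 < 3 < 4 and write every simplex with vertices in increasing order. Then dim K = 2 and the simplices of K are:

  0-simplices (5): [0], [1], [2], [3], [4]
  1-simplices (10): [0,1], [0,2], [0,3], [0,4], [1,2], [1,3], [1,4], [2,3], [2,4], [3,4]
  2-simplices (5): [0,1,4], [0,2,3], [0,3,4], [1,2,3], [1,2,4]

giving chain groups C_0 ≅ Z^5, C_1 ≅ Z^10, C_2 ≅ Z^5.

Boundary ∂_1: C_1 → C_0 maps an edge to its endpoints' difference, ∂[p,q] = q − p. For instance
  ∂[1,4] = [4] − [1].
As a 5×10 matrix over Z this has rank 4, with invariant factors (1,1,1,1).

∂_2: C_2 → C_1 acts by ∂[p,q,r] = [q,r] − [p,r] + [p,q]. For instance
  ∂[0,1,4] = [1,4] − [0,4] + [0,1],
  ∂[0,3,4] = [3,4] − [0,4] + [0,3].
As a 10×5 matrix over Z this has rank 5, with invariant factors (1,1,1,1,1).

Now H_k = ker ∂_k / im ∂_{k+1}, so:

  H_0: rank C_0 − rank ∂_1 = 5 − 4 = 1, and the invariant factors of ∂_1 are all 1, so H_0 ≅ Z.

(K is a triangulation of the Möbius band.)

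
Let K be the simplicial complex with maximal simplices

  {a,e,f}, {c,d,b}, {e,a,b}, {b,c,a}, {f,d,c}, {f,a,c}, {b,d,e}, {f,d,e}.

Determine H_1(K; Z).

We work with the vertex ordering a < b < c < d < e < f. The simplices of K, each written with vertices in increasing order, are:

  0-simplices (6): a, b, c, d, e, f
  1-simplices (12): ab, ac, ae, af, bc, bd, be, cd, cf, de, df, ef
  2-simplices (8): abc, abe, acf, aef, bcd, bde, cdf, def

so the chain groups are C_0 ≅ Z^6, C_1 ≅ Z^12, C_2 ≅ Z^8.

The boundary map ∂_1: C_1 → C_0 sends each edge [p,q] (with p < q) to q − p. For instance
  ∂bc = c − b.
As a 6×12 matrix over Z this has rank 5, with invariant factors (1,1,1,1,1).

∂_2: C_2 → C_1 sends each 2-simplex [p,q,r] to [q,r] − [p,r] + [p,q]. For instance
  ∂bcd = cd − bd + bc,
  ∂cdf = df − cf + cd.
The resulting 12×8 matrix has rank 7, and its Smith normal form has invariant factors (1,1,1,1,1,1,1).

Reading off H_k = ker ∂_k / im ∂_{k+1}:

  H_1: rank ker ∂_1 − rank ∂_2 = (12 − 5) − 7 = 0, and the invariant factors of ∂_2 are all 1, so H_1 ≅ 0.

H_1 = 0.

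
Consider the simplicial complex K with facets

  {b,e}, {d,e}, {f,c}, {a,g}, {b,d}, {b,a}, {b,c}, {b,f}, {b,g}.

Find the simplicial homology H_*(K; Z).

H_0 = Z,  H_1 = Z^3.

K has 7 vertices, 9 edges.
rank ∂_0 = 0, rank ∂_1 = 6 ⇒ b_0 = 7 − 0 − 6 = 1; all invariant factors of ∂_1 are 1 so no torsion. So H_0 ≅ Z.
rank ∂_1 = 6, rank ∂_2 = 0 ⇒ b_1 = 9 − 6 − 0 = 3. So H_1 ≅ Z^3.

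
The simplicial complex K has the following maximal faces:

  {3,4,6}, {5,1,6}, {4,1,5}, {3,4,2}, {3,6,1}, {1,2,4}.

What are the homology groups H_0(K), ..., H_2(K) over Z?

H_0 = Z,  H_1 = Z,  H_2 = 0.

Fix the vertex order 1 < 2 < 3 < 4 < 5 < 6 and write every simplex with vertices in increasing order. Then dim K = 2 and the simplices of K are:

  0-simplices (6): [1], [2], [3], [4], [5], [6]
  1-simplices (12): [1,2], [1,3], [1,4], [1,5], [1,6], [2,3], [2,4], [3,4], [3,6], [4,5], [4,6], [5,6]
  2-simplices (6): [1,2,4], [1,3,6], [1,4,5], [1,5,6], [2,3,4], [3,4,6]

so the chain groups are C_0 ≅ Z^6, C_1 ≅ Z^12, C_2 ≅ Z^6.

Boundary ∂_1: C_1 → C_0 is given by ∂[p,q] = [q] − [p]. For instance
  ∂[5,6] = [6] − [5].
The 6×12 boundary matrix has rank 5 and Smith normal form diag(1,1,1,1,1).

The boundary map ∂_2: C_2 → C_1 maps a triangle to the signed sum of its edges. For instance
  ∂[1,2,4] = [2,4] − [1,4] + [1,2],
  ∂[1,5,6] = [5,6] − [1,6] + [1,5].
As a 12×6 matrix over Z this has rank 6, with invariant factors (1,1,1,1,1,1).

Computing H_k = (kernel of ∂_k) / (image of ∂_{k+1}):

  H_0: rank C_0 − rank ∂_1 = 6 − 5 = 1, and the invariant factors of ∂_1 are all 1, so H_0 = Z.
  H_1: rank ker ∂_1 − rank ∂_2 = (12 − 5) − 6 = 1, and the invariant factors of ∂_2 are all 1, so H_1 = Z.
  H_2: rank ker ∂_2 − rank ∂_3 = (6 − 6) − 0 = 0, and there is no ∂_3, so H_2 = 0.

(K is a triangulation of the cylinder S^1 x I.)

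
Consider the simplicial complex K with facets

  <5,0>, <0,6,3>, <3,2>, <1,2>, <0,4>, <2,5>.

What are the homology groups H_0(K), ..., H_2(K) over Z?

H_0 = Z,  H_1 = Z,  H_2 = 0.

Fix the vertex order 0 < 1 < 2 < 3 < 4 < 5 < 6 and write every simplex with vertices in increasing order. Then dim K = 2 and the simplices of K are:

  0-simplices (7): [0], [1], [2], [3], [4], [5], [6]
  1-simplices (8): [0,3], [0,4], [0,5], [0,6], [1,2], [2,3], [2,5], [3,6]
  2-simplices (1): [0,3,6]

Hence C_0 ≅ Z^7, C_1 ≅ Z^8, C_2 ≅ Z^1.

Boundary ∂_1: C_1 → C_0 is given by ∂[p,q] = [q] − [p].
As a 7×8 matrix over Z this has rank 6, with invariant factors (1,1,1,1,1,1).

Boundary ∂_2: C_2 → C_1 maps a triangle to the signed sum of its edges. For instance
  ∂[0,3,6] = [3,6] − [0,6] + [0,3].
The 8×1 boundary matrix has rank 1 and Smith normal form diag(1).

From H_k ≅ ker(∂_k) / im(∂_{k+1}) we obtain:

  H_0: rank C_0 − rank ∂_1 = 7 − 6 = 1, and the invariant factors of ∂_1 are all 1, so H_0 = Z.
  H_1: rank ker ∂_1 − rank ∂_2 = (8 − 6) − 1 = 1, and the invariant factors of ∂_2 are all 1, so H_1 = Z.
  H_2: rank ker ∂_2 − rank ∂_3 = (1 − 1) − 0 = 0, and there is no ∂_3, so H_2 = 0.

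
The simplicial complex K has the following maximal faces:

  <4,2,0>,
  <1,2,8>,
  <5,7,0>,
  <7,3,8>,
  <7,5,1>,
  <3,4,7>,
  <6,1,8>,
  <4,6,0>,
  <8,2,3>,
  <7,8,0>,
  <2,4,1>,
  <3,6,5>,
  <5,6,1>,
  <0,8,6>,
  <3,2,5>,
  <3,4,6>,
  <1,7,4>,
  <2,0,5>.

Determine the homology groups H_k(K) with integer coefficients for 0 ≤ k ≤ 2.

H_0 ≅ Z,  H_1 ≅ Z^2,  H_2 ≅ Z.

Order the vertices as 0 < 1 < 2 < 3 < 4 < 5 < 6 < 7 < 8. Listing each simplex with vertices in this order, K has dimension 2 with simplices:

  0-simplices (9): [0], [1], [2], [3], [4], [5], [6], [7], [8]
  1-simplices (27): (27 of them)
  2-simplices (18): [0,2,4], [0,2,5], [0,4,6], [0,5,7], [0,6,8], [0,7,8], [1,2,4], [1,2,8], [1,4,7], [1,5,6], [1,5,7], [1,6,8], [2,3,5], [2,3,8], [3,4,6], [3,4,7], [3,5,6], [3,7,8]

Hence C_0 ≅ Z^9, C_1 ≅ Z^27, C_2 ≅ Z^18.

Boundary ∂_1: C_1 → C_0 is given by ∂[p,q] = [q] − [p]. For instance
  ∂[1,6] = [6] − [1].
This gives a 9×27 integer matrix of rank 8; reducing to Smith normal form yields diagonal entries (1,1,1,1,1,1,1,1).

Boundary ∂_2: C_2 → C_1 maps a triangle to the signed sum of its edges. For instance
  ∂[1,2,8] = [2,8] − [1,8] + [1,2],
  ∂[0,2,5] = [2,5] − [0,5] + [0,2].
The 27×18 boundary matrix has rank 17 and Smith normal form diag(1,1,1,1,1,1,1,1,1,1,1,1,1,1,1,1,1).

Now H_k = ker ∂_k / im ∂_{k+1}, so:

  H_0: rank C_0 − rank ∂_1 = 9 − 8 = 1, and the invariant factors of ∂_1 are all 1, so H_0 ≅ Z.
  H_1: rank ker ∂_1 − rank ∂_2 = (27 − 8) − 17 = 2, and the invariant factors of ∂_2 are all 1, so H_1 ≅ Z^2.
  H_2: rank ker ∂_2 − rank ∂_3 = (18 − 17) − 0 = 1, and there is no ∂_3, so H_2 ≅ Z.

As a check, the Euler characteristic is 9 − 27 + 18 = 0, which agrees with 1 − 2 + 1 = 0.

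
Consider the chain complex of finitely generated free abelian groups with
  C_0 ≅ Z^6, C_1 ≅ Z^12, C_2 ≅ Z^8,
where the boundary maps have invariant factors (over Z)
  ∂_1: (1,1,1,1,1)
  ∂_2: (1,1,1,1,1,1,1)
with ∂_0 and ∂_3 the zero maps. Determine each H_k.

H_0: b_0 = 6 − 0 − 5 = 1; torsion from ∂_1 factors > 1: none. So H_0 = Z.
H_1: b_1 = 12 − 5 − 7 = 0; torsion from ∂_2 factors > 1: none. So H_1 = 0.
H_2: b_2 = 8 − 7 − 0 = 1; torsion from ∂_3 factors > 1: none. So H_2 = Z.

H_0 = Z,  H_1 = 0,  H_2 = Z.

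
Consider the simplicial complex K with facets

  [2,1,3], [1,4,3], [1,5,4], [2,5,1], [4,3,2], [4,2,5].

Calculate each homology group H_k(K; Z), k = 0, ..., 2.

H_0 ≅ Z,  H_1 = 0,  H_2 ≅ Z.

Take the total order 1 < 2 < 3 < 4 < 5 on the vertex set. Then K (dimension 2) consists of the simplices:

  0-simplices (5): [1], [2], [3], [4], [5]
  1-simplices (9): [1,2], [1,3], [1,4], [1,5], [2,3], [2,4], [2,5], [3,4], [4,5]
  2-simplices (6): [1,2,3], [1,2,5], [1,3,4], [1,4,5], [2,3,4], [2,4,5]

Hence C_0 ≅ Z^5, C_1 ≅ Z^9, C_2 ≅ Z^6.

Boundary ∂_1: C_1 → C_0 sends each edge [p,q] (with p < q) to q − p. For instance
  ∂[2,3] = [3] − [2].
The resulting 5×9 matrix has rank 4, and its Smith normal form has invariant factors (1,1,1,1).

∂_2: C_2 → C_1 acts by ∂[p,q,r] = [q,r] − [p,r] + [p,q]. For instance
  ∂[1,3,4] = [3,4] − [1,4] + [1,3],
  ∂[1,2,5] = [2,5] − [1,5] + [1,2].
The resulting 9×6 matrix has rank 5, and its Smith normal form has invariant factors (1,1,1,1,1).

Now H_k = ker ∂_k / im ∂_{k+1}, so:

  H_0: rank C_0 − rank ∂_1 = 5 − 4 = 1, and the invariant factors of ∂_1 are all 1, so H_0 = Z.
  H_1: rank ker ∂_1 − rank ∂_2 = (9 − 4) − 5 = 0, and the invariant factors of ∂_2 are all 1, so H_1 = 0.
  H_2: rank ker ∂_2 − rank ∂_3 = (6 − 5) − 0 = 1, and there is no ∂_3, so H_2 = Z.

As a check, the Euler characteristic is 5 − 9 + 6 = 2, which agrees with 1 − 0 + 1 = 2.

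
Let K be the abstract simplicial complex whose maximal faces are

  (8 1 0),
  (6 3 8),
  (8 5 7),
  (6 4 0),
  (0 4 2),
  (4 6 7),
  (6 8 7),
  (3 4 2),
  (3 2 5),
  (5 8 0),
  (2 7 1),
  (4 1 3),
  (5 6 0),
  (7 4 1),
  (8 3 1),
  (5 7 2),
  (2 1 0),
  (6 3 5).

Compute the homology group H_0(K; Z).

Order the vertices as 0 < 1 < 2 < 3 < 4 < 5 < 6 < 7 < 8. Listing each simplex with vertices in this order, K has dimension 2 with simplices:

  0-simplices (9): [0], [1], [2], [3], [4], [5], [6], [7], [8]
  1-simplices (27): (27 of them)
  2-simplices (18): [0,1,2], [0,1,8], [0,2,4], [0,4,6], [0,5,6], [0,5,8], [1,2,7], [1,3,4], [1,3,8], [1,4,7], [2,3,4], [2,3,5], [2,5,7], [3,5,6], [3,6,8], [4,6,7], [5,7,8], [6,7,8]

Hence C_0 ≅ Z^9, C_1 ≅ Z^27, C_2 ≅ Z^18.

The boundary map ∂_1: C_1 → C_0 maps an edge to its endpoints' difference, ∂[p,q] = q − p. For instance
  ∂[0,4] = [4] − [0].
The 9×27 boundary matrix has rank 8 and Smith normal form diag(1,1,1,1,1,1,1,1).

∂_2: C_2 → C_1 acts by ∂[p,q,r] = [q,r] − [p,r] + [p,q]. For instance
  ∂[0,4,6] = [4,6] − [0,6] + [0,4],
  ∂[3,6,8] = [6,8] − [3,8] + [3,6].
The resulting 27×18 matrix has rank 18, and its Smith normal form has invariant factors (1,1,1,1,1,1,1,1,1,1,1,1,1,1,1,1,1,2).

From H_k ≅ ker(∂_k) / im(∂_{k+1}) we obtain:

  H_0: rank C_0 − rank ∂_1 = 9 − 8 = 1, and the invariant factors of ∂_1 are all 1, so H_0 ≅ Z.

H_0 ≅ Z.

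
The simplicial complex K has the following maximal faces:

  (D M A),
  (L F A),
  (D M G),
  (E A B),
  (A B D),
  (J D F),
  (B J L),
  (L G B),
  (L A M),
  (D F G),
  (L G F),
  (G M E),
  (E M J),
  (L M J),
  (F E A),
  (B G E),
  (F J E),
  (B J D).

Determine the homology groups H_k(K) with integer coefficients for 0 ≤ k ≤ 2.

Order the vertices as A < B < D < E < F < G < J < L < M. Listing each simplex with vertices in this order, K has dimension 2 with simplices:

  0-simplices (9): A, B, D, E, F, G, J, L, M
  1-simplices (27): AB, AD, AE, AF, AL, AM, BD, BE, BG, BJ, BL, DF, DG, DJ, DM, EF, EG, EJ, EM, FG, FJ, FL, GL, GM, JL, JM, LM
  2-simplices (18): ABD, ABE, ADM, AEF, AFL, ALM, BDJ, BEG, BGL, BJL, DFG, DFJ, DGM, EFJ, EGM, EJM, FGL, JLM

giving chain groups C_0 ≅ Z^9, C_1 ≅ Z^27, C_2 ≅ Z^18.

The boundary map ∂_1: C_1 → C_0 is given by ∂[p,q] = [q] − [p]. For instance
  ∂JM = M − J.
As a 9×27 matrix over Z this has rank 8, with invariant factors (1,1,1,1,1,1,1,1).

∂_2: C_2 → C_1 acts by ∂[p,q,r] = [q,r] − [p,r] + [p,q]. For instance
  ∂DFG = FG − DG + DF,
  ∂EGM = GM − EM + EG.
The 27×18 boundary matrix has rank 17 and Smith normal form diag(1,1,1,1,1,1,1,1,1,1,1,1,1,1,1,1,1).

Now H_k = ker ∂_k / im ∂_{k+1}, so:

  H_0: rank C_0 − rank ∂_1 = 9 − 8 = 1, and the invariant factors of ∂_1 are all 1, so H_0 ≅ Z.
  H_1: rank ker ∂_1 − rank ∂_2 = (27 − 8) − 17 = 2, and the invariant factors of ∂_2 are all 1, so H_1 ≅ Z^2.
  H_2: rank ker ∂_2 − rank ∂_3 = (18 − 17) − 0 = 1, and there is no ∂_3, so H_2 ≅ Z.

H_0 ≅ Z,  H_1 ≅ Z^2,  H_2 ≅ Z.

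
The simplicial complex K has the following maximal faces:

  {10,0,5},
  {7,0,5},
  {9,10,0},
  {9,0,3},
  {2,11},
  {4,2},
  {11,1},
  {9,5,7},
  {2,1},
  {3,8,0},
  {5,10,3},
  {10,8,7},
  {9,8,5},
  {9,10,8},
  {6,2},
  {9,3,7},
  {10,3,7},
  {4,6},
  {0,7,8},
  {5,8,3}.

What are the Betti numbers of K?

b_0 = 2, b_1 = 4, b_2 = 1.

We work with the vertex ordering 0 < 1 < 2 < 3 < 4 < 5 < 6 < 7 < 8 < 9 < 10 < 11. The simplices of K, each written with vertices in increasing order, are:

  0-simplices (12): [0], [1], [2], [3], [4], [5], [6], [7], [8], [9], [10], [11]
  1-simplices (27): (27 of them)
  2-simplices (14): [0,3,8], [0,3,9], [0,5,7], [0,5,10], [0,7,8], [0,9,10], [3,5,8], [3,5,10], [3,7,9], [3,7,10], [5,7,9], [5,8,9], [7,8,10], [8,9,10]

giving chain groups C_0 ≅ Z^12, C_1 ≅ Z^27, C_2 ≅ Z^14.

∂_1: C_1 → C_0 maps an edge to its endpoints' difference, ∂[p,q] = q − p. For instance
  ∂[0,9] = [9] − [0].
As a 12×27 matrix over Z this has rank 10, with invariant factors (1,1,1,1,1,1,1,1,1,1).

∂_2: C_2 → C_1 acts by ∂[p,q,r] = [q,r] − [p,r] + [p,q]. For instance
  ∂[3,7,10] = [7,10] − [3,10] + [3,7],
  ∂[3,5,8] = [5,8] − [3,8] + [3,5].
This gives a 27×14 integer matrix of rank 13; reducing to Smith normal form yields diagonal entries (1,1,1,1,1,1,1,1,1,1,1,1,1).

Computing H_k = (kernel of ∂_k) / (image of ∂_{k+1}):

  H_0: rank C_0 − rank ∂_1 = 12 − 10 = 2, and the invariant factors of ∂_1 are all 1, so H_0 = Z^2.
  H_1: rank ker ∂_1 − rank ∂_2 = (27 − 10) − 13 = 4, and the invariant factors of ∂_2 are all 1, so H_1 = Z^4.
  H_2: rank ker ∂_2 − rank ∂_3 = (14 − 13) − 0 = 1, and there is no ∂_3, so H_2 = Z.

As a check, the Euler characteristic is 12 − 27 + 14 = -1, which agrees with 2 − 4 + 1 = -1.

Hence the Betti numbers are b_0 = 2, b_1 = 4, b_2 = 1.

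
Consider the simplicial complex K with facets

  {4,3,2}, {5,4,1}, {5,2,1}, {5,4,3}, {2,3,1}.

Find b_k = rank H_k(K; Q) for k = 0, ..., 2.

Order the vertices as 1 < 2 < 3 < 4 < 5. Listing each simplex with vertices in this order, K has dimension 2 with simplices:

  0-simplices (5): [1], [2], [3], [4], [5]
  1-simplices (10): [1,2], [1,3], [1,4], [1,5], [2,3], [2,4], [2,5], [3,4], [3,5], [4,5]
  2-simplices (5): [1,2,3], [1,2,5], [1,4,5], [2,3,4], [3,4,5]

giving chain groups C_0 ≅ Z^5, C_1 ≅ Z^10, C_2 ≅ Z^5.

Boundary ∂_1: C_1 → C_0 maps an edge to its endpoints' difference, ∂[p,q] = q − p.
The resulting 5×10 matrix has rank 4, and its Smith normal form has invariant factors (1,1,1,1).

∂_2: C_2 → C_1 maps a triangle to the signed sum of its edges. For instance
  ∂[2,3,4] = [3,4] − [2,4] + [2,3],
  ∂[1,2,3] = [2,3] − [1,3] + [1,2].
The resulting 10×5 matrix has rank 5, and its Smith normal form has invariant factors (1,1,1,1,1).

Computing H_k = (kernel of ∂_k) / (image of ∂_{k+1}):

  H_0: rank C_0 − rank ∂_1 = 5 − 4 = 1, and the invariant factors of ∂_1 are all 1, so H_0 ≅ Z.
  H_1: rank ker ∂_1 − rank ∂_2 = (10 − 4) − 5 = 1, and the invariant factors of ∂_2 are all 1, so H_1 ≅ Z.
  H_2: rank ker ∂_2 − rank ∂_3 = (5 − 5) − 0 = 0, and there is no ∂_3, so H_2 ≅ 0.

Hence the Betti numbers are b_0 = 1, b_1 = 1, b_2 = 0.

b_0 = 1, b_1 = 1, b_2 = 0.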